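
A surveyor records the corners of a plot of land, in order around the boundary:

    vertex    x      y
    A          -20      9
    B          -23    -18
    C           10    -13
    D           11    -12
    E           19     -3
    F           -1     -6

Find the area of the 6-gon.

Apply the surveyor's formula: 2A = Σ (x_i·y_{i+1} − x_{i+1}·y_i), indices taken mod 6.
Σ = (567) + (479) + (23) + (195) + (-117) + (-129) = 1018
Area = |Σ|/2 = 509.

509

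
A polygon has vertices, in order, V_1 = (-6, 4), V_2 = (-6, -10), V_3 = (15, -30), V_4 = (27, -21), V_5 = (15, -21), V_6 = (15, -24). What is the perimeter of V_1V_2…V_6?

108

|V_1V_2| = √((0)² + (-14)²) = √196 = 14
|V_2V_3| = √((21)² + (-20)²) = √841 = 29
|V_3V_4| = √((12)² + (9)²) = √225 = 15
|V_4V_5| = √((-12)² + (0)²) = √144 = 12
|V_5V_6| = √((0)² + (-3)²) = √9 = 3
|V_6V_1| = √((-21)² + (28)²) = √1225 = 35
Perimeter = 14 + 29 + 15 + 12 + 3 + 35 = 108.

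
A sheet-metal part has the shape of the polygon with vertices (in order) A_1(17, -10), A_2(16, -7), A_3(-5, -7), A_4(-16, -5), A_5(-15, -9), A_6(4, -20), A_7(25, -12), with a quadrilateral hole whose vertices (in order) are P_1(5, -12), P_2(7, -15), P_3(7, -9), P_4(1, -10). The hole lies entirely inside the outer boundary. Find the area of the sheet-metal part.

295

Outer boundary:
Cross-terms: 41, -147, -87, 69, 336, 452, -46  ⇒  Σ = 618
Area = |Σ|/2 = 309.
Hole:
Apply the shoelace (surveyor's) formula: 2A = Σ (x_i·y_{i+1} − x_{i+1}·y_i), indices taken mod 4.
Σ = (9) + (42) + (-61) + (38) = 28
Area = |Σ|/2 = 14.
Net area = 309 − 14 = 295.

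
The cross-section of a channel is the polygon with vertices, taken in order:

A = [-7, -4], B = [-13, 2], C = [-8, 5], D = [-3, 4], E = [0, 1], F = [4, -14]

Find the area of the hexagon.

126.5

Cross-terms: -66, -49, -17, -3, -4, -114  ⇒  Σ = -253
Area = |Σ|/2 = 126.5.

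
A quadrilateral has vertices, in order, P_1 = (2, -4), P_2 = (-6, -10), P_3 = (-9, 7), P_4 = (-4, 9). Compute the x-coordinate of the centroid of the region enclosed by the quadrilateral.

Apply the shoelace (surveyor's) formula. First the cross-terms c_i = x_i·y_{i+1} − x_{i+1}·y_i:
  -44, -132, -53, -2  ⇒  2A = -231, A = -115.5.
Then Σ (x_i + x_{i+1})·c_i = 2849, so x̄ = 2849 / (6·(-115.5)) = -37/9.

-37/9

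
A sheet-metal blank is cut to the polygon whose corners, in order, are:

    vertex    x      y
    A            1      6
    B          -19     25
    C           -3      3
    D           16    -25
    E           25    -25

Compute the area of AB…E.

Apply the shoelace (surveyor's) formula: 2A = Σ (x_i·y_{i+1} − x_{i+1}·y_i), indices taken mod 5.
A→B: (1)(25) − (-19)(6) = 139
B→C: (-19)(3) − (-3)(25) = 18
C→D: (-3)(-25) − (16)(3) = 27
D→E: (16)(-25) − (25)(-25) = 225
E→A: (25)(6) − (1)(-25) = 175
Σ = 584
Area = |Σ|/2 = 292.

292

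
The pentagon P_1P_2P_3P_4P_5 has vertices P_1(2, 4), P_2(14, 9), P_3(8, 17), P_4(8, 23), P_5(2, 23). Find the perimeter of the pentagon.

|P_1P_2| = √((12)² + (5)²) = √169 = 13
|P_2P_3| = √((-6)² + (8)²) = √100 = 10
|P_3P_4| = √((0)² + (6)²) = √36 = 6
|P_4P_5| = √((-6)² + (0)²) = √36 = 6
|P_5P_1| = √((0)² + (-19)²) = √361 = 19
Perimeter = 13 + 10 + 6 + 6 + 19 = 54.

54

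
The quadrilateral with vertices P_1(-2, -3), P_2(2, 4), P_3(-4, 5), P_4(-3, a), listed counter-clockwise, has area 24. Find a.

0

Write out the shoelace sum; only the two edges meeting at P_4 involve a:
2·Area = [((-4)·a − (-3)·5) + ((-3)·(-3) − (-2)·a)] + 24
       = -2·a + 48 = 48
⇒ a = 0.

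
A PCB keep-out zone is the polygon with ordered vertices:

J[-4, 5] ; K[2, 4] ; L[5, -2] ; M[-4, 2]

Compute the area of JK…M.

J→K: (-4)(4) − (2)(5) = -26
K→L: (2)(-2) − (5)(4) = -24
L→M: (5)(2) − (-4)(-2) = 2
M→J: (-4)(5) − (-4)(2) = -12
Σ = -60
Area = |Σ|/2 = 30.

30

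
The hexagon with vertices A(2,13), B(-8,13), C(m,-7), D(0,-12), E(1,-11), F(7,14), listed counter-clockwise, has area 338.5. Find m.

-13

Write out the shoelace sum; only the two edges meeting at C involve m:
2·Area = [((-8)·(-7) − m·13) + (m·(-12) − 0·(-7))] + 296
       = -25·m + 352 = 677
⇒ m = -13.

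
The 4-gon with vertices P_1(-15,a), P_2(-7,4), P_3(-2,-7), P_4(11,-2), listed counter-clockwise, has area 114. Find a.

10

The doubled signed area Σ (x_i y_{i+1} − x_{i+1} y_i) is linear in a.
With a=0 it equals 48; the coefficient of a is 18 (from the two edges through P_1).
So 18·a + 48 = 2·114 = 228 ⇒ a = 10.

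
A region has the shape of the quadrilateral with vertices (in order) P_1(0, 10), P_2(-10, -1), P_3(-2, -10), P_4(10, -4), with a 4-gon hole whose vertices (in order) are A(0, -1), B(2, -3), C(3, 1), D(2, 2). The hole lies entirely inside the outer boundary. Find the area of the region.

195.5

Outer boundary:
Apply the shoelace formula: 2A = Σ (x_i·y_{i+1} − x_{i+1}·y_i), indices taken mod 4.
Cross-terms: 100, 98, 108, 100  ⇒  Σ = 406
Area = |Σ|/2 = 203.
Hole:
Apply Gauss's area formula: 2A = Σ (x_i·y_{i+1} − x_{i+1}·y_i), indices taken mod 4.
A→B: (0)(-3) − (2)(-1) = 2
B→C: (2)(1) − (3)(-3) = 11
C→D: (3)(2) − (2)(1) = 4
D→A: (2)(-1) − (0)(2) = -2
Σ = 15
Area = |Σ|/2 = 7.5.
Net area = 203 − 7.5 = 195.5.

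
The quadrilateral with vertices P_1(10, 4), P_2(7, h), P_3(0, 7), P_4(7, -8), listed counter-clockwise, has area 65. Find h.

5

Write out the shoelace sum; only the two edges meeting at P_2 involve h:
2·Area = [(10·h − 7·4) + (7·7 − 0·h)] + 59
       = 10·h + 80 = 130
⇒ h = 5.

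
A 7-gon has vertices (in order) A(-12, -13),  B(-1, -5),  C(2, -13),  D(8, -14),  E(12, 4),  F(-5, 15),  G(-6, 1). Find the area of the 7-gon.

Σ = (47) + (23) + (76) + (200) + (200) + (85) + (90) = 721
Area = |Σ|/2 = 360.5.

360.5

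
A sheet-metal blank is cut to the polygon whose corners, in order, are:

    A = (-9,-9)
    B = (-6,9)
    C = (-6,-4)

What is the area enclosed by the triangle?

19.5

Cross-terms: -135, 78, 18  ⇒  Σ = -39
Area = |Σ|/2 = 19.5.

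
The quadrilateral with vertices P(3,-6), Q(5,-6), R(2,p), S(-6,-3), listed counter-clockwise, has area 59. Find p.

5

Write out the shoelace sum; only the two edges meeting at R involve p:
2·Area = [(5·p − 2·(-6)) + (2·(-3) − (-6)·p)] + 57
       = 11·p + 63 = 118
⇒ p = 5.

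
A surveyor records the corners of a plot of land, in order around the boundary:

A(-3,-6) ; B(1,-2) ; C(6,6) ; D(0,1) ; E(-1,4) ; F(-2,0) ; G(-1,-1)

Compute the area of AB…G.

25

Apply Gauss's area formula: 2A = Σ (x_i·y_{i+1} − x_{i+1}·y_i), indices taken mod 7.
A→B: (-3)(-2) − (1)(-6) = 12
B→C: (1)(6) − (6)(-2) = 18
C→D: (6)(1) − (0)(6) = 6
D→E: (0)(4) − (-1)(1) = 1
E→F: (-1)(0) − (-2)(4) = 8
F→G: (-2)(-1) − (-1)(0) = 2
G→A: (-1)(-6) − (-3)(-1) = 3
Σ = 50
Area = |Σ|/2 = 25.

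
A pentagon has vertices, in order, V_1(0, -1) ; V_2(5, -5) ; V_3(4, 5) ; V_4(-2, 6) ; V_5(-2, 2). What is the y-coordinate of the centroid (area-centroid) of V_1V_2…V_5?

Apply the shoelace formula. First the cross-terms c_i = x_i·y_{i+1} − x_{i+1}·y_i:
  5, 45, 34, 8, 2  ⇒  2A = 94, A = 47.
Then Σ (y_i + y_{i+1})·c_i = 410, so ȳ = 410 / (6·47) = 205/141.

205/141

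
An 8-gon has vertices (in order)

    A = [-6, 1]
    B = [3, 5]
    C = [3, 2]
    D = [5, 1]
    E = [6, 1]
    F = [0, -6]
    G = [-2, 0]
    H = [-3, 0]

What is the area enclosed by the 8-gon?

50.5

Apply the shoelace formula: 2A = Σ (x_i·y_{i+1} − x_{i+1}·y_i), indices taken mod 8.
Cross-terms: -33, -9, -7, -1, -36, -12, 0, -3  ⇒  Σ = -101
Area = |Σ|/2 = 50.5.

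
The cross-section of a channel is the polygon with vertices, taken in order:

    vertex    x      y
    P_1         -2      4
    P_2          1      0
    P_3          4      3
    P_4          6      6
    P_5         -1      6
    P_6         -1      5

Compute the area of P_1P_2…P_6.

27

Σ = (-4) + (3) + (6) + (42) + (1) + (6) = 54
Area = |Σ|/2 = 27.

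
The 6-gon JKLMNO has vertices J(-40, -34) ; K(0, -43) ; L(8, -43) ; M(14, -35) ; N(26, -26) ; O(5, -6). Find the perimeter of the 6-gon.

|JK| = √((40)² + (-9)²) = √1681 = 41
|KL| = √((8)² + (0)²) = √64 = 8
|LM| = √((6)² + (8)²) = √100 = 10
|MN| = √((12)² + (9)²) = √225 = 15
|NO| = √((-21)² + (20)²) = √841 = 29
|OJ| = √((-45)² + (-28)²) = √2809 = 53
Perimeter = 41 + 8 + 10 + 15 + 29 + 53 = 156.

156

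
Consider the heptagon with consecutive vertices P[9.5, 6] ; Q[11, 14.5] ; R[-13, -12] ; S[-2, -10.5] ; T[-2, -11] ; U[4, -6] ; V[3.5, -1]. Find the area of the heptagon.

Apply Gauss's area formula: 2A = Σ (x_i·y_{i+1} − x_{i+1}·y_i), indices taken mod 7.
P→Q: (9.5)(14.5) − (11)(6) = 71.75
Q→R: (11)(-12) − (-13)(14.5) = 56.5
R→S: (-13)(-10.5) − (-2)(-12) = 112.5
S→T: (-2)(-11) − (-2)(-10.5) = 1
T→U: (-2)(-6) − (4)(-11) = 56
U→V: (4)(-1) − (3.5)(-6) = 17
V→P: (3.5)(6) − (9.5)(-1) = 30.5
Σ = 345.25
Area = |Σ|/2 = 172.625.

172.625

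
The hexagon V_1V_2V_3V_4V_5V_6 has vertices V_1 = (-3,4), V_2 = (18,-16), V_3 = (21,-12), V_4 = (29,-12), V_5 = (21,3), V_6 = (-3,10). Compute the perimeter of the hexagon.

90

|V_1V_2| = √((21)² + (-20)²) = √841 = 29
|V_2V_3| = √((3)² + (4)²) = √25 = 5
|V_3V_4| = √((8)² + (0)²) = √64 = 8
|V_4V_5| = √((-8)² + (15)²) = √289 = 17
|V_5V_6| = √((-24)² + (7)²) = √625 = 25
|V_6V_1| = √((0)² + (-6)²) = √36 = 6
Perimeter = 29 + 5 + 8 + 17 + 25 + 6 = 90.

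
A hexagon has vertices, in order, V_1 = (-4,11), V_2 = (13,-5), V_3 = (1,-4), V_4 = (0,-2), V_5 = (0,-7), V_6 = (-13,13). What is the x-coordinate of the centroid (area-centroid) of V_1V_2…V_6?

-107/118

Apply the shoelace (surveyor's) formula. First the cross-terms c_i = x_i·y_{i+1} − x_{i+1}·y_i:
  -123, -47, -2, 0, -91, -91  ⇒  2A = -354, A = -177.
Then Σ (x_i + x_{i+1})·c_i = 963, so x̄ = 963 / (6·(-177)) = -107/118.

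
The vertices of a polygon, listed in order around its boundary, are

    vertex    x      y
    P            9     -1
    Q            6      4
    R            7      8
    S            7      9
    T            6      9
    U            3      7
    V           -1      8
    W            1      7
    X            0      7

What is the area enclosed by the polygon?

26.5

Apply the surveyor's formula: 2A = Σ (x_i·y_{i+1} − x_{i+1}·y_i), indices taken mod 9.
Σ = (42) + (20) + (7) + (9) + (15) + (31) + (-15) + (7) + (-63) = 53
Area = |Σ|/2 = 26.5.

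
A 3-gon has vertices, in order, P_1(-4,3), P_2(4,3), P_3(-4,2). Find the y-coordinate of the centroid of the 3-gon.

8/3

Apply the surveyor's formula. First the cross-terms c_i = x_i·y_{i+1} − x_{i+1}·y_i:
  -24, 20, -4  ⇒  2A = -8, A = -4.
Then Σ (y_i + y_{i+1})·c_i = -64, so ȳ = -64 / (6·(-4)) = 8/3.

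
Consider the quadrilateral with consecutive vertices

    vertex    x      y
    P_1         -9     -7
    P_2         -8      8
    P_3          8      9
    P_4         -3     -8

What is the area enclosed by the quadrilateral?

176

P_1→P_2: (-9)(8) − (-8)(-7) = -128
P_2→P_3: (-8)(9) − (8)(8) = -136
P_3→P_4: (8)(-8) − (-3)(9) = -37
P_4→P_1: (-3)(-7) − (-9)(-8) = -51
Σ = -352
Area = |Σ|/2 = 176.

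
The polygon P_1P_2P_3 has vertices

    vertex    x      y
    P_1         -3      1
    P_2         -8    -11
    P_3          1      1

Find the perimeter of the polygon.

|P_1P_2| = √((-5)² + (-12)²) = √169 = 13
|P_2P_3| = √((9)² + (12)²) = √225 = 15
|P_3P_1| = √((-4)² + (0)²) = √16 = 4
Perimeter = 13 + 15 + 4 = 32.

32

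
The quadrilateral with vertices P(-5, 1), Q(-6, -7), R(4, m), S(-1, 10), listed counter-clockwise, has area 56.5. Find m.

9

Write out the shoelace sum; only the two edges meeting at R involve m:
2·Area = [((-6)·m − 4·(-7)) + (4·10 − (-1)·m)] + 90
       = -5·m + 158 = 113
⇒ m = 9.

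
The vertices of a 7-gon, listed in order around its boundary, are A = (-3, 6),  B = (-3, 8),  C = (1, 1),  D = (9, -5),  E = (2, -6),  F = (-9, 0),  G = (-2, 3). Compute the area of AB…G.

79.5

Apply the surveyor's formula: 2A = Σ (x_i·y_{i+1} − x_{i+1}·y_i), indices taken mod 7.
Σ = (-6) + (-11) + (-14) + (-44) + (-54) + (-27) + (-3) = -159
Area = |Σ|/2 = 79.5.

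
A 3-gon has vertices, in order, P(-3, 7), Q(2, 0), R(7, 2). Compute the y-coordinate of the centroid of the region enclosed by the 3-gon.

Apply the shoelace (surveyor's) formula. First the cross-terms c_i = x_i·y_{i+1} − x_{i+1}·y_i:
  -14, 4, 55  ⇒  2A = 45, A = 22.5.
Then Σ (y_i + y_{i+1})·c_i = 405, so ȳ = 405 / (6·22.5) = 3.

3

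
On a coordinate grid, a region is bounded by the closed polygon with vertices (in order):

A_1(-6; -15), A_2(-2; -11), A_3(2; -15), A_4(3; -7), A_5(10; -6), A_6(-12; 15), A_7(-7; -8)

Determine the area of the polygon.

253.5

Apply the shoelace (surveyor's) formula: 2A = Σ (x_i·y_{i+1} − x_{i+1}·y_i), indices taken mod 7.
Σ = (36) + (52) + (31) + (52) + (78) + (201) + (57) = 507
Area = |Σ|/2 = 253.5.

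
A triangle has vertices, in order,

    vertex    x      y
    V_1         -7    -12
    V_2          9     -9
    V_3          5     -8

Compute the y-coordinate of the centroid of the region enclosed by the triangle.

-29/3

Apply Gauss's area formula. First the cross-terms c_i = x_i·y_{i+1} − x_{i+1}·y_i:
  171, -27, -116  ⇒  2A = 28, A = 14.
Then Σ (y_i + y_{i+1})·c_i = -812, so ȳ = -812 / (6·14) = -29/3.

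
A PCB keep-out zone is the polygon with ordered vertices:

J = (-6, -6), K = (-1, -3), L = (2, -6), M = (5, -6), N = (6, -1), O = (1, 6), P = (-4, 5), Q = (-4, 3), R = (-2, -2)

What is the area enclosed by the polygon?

80.5

Apply the shoelace formula: 2A = Σ (x_i·y_{i+1} − x_{i+1}·y_i), indices taken mod 9.
J→K: (-6)(-3) − (-1)(-6) = 12
K→L: (-1)(-6) − (2)(-3) = 12
L→M: (2)(-6) − (5)(-6) = 18
M→N: (5)(-1) − (6)(-6) = 31
N→O: (6)(6) − (1)(-1) = 37
O→P: (1)(5) − (-4)(6) = 29
P→Q: (-4)(3) − (-4)(5) = 8
Q→R: (-4)(-2) − (-2)(3) = 14
R→J: (-2)(-6) − (-6)(-2) = 0
Σ = 161
Area = |Σ|/2 = 80.5.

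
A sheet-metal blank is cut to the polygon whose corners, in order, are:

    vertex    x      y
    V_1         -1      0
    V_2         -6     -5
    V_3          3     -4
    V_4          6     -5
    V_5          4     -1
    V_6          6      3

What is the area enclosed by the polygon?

44

Apply Gauss's area formula: 2A = Σ (x_i·y_{i+1} − x_{i+1}·y_i), indices taken mod 6.
Σ = (5) + (39) + (9) + (14) + (18) + (3) = 88
Area = |Σ|/2 = 44.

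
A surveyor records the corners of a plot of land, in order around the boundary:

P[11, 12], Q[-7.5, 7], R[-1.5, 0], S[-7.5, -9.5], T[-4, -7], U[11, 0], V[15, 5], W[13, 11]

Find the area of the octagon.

Apply the shoelace formula: 2A = Σ (x_i·y_{i+1} − x_{i+1}·y_i), indices taken mod 8.
P→Q: (11)(7) − (-7.5)(12) = 167
Q→R: (-7.5)(0) − (-1.5)(7) = 10.5
R→S: (-1.5)(-9.5) − (-7.5)(0) = 14.25
S→T: (-7.5)(-7) − (-4)(-9.5) = 14.5
T→U: (-4)(0) − (11)(-7) = 77
U→V: (11)(5) − (15)(0) = 55
V→W: (15)(11) − (13)(5) = 100
W→P: (13)(12) − (11)(11) = 35
Σ = 473.25
Area = |Σ|/2 = 236.625.

236.625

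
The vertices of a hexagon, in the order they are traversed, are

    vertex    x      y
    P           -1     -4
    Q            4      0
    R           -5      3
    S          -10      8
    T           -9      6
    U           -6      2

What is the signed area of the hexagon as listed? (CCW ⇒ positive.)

37

Apply the surveyor's formula: 2A = Σ (x_i·y_{i+1} − x_{i+1}·y_i), indices taken mod 6.
Σ = (16) + (12) + (-10) + (12) + (18) + (26) = 74
Signed area = Σ/2 = 37 (positive ⇒ counter-clockwise traversal).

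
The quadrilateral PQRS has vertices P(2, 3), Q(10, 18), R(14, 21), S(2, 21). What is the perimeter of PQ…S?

|PQ| = √((8)² + (15)²) = √289 = 17
|QR| = √((4)² + (3)²) = √25 = 5
|RS| = √((-12)² + (0)²) = √144 = 12
|SP| = √((0)² + (-18)²) = √324 = 18
Perimeter = 17 + 5 + 12 + 18 = 52.

52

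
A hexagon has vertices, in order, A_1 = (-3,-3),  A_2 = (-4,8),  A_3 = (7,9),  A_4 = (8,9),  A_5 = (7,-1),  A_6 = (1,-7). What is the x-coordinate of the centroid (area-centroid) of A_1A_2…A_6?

Apply the shoelace formula. First the cross-terms c_i = x_i·y_{i+1} − x_{i+1}·y_i:
  -36, -92, -9, -71, -48, -24  ⇒  2A = -280, A = -140.
Then Σ (x_i + x_{i+1})·c_i = -1560, so x̄ = -1560 / (6·(-140)) = 13/7.

13/7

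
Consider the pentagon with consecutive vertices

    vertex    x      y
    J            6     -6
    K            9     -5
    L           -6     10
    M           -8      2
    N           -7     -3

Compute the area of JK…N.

Cross-terms: 24, 60, 68, 38, 60  ⇒  Σ = 250
Area = |Σ|/2 = 125.

125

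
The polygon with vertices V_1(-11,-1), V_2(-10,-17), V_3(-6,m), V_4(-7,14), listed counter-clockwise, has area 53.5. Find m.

The doubled signed area Σ (x_i y_{i+1} − x_{i+1} y_i) is linear in m.
With m=0 it equals 152; the coefficient of m is -3 (from the two edges through V_3).
So -3·m + 152 = 2·53.5 = 107 ⇒ m = 15.

15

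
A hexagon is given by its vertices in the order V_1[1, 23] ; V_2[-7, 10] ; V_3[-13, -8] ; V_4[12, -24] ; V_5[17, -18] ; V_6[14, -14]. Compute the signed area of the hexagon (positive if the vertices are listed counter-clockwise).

Apply the shoelace formula: 2A = Σ (x_i·y_{i+1} − x_{i+1}·y_i), indices taken mod 6.
Σ = (171) + (186) + (408) + (192) + (14) + (336) = 1307
Signed area = Σ/2 = 653.5 (positive ⇒ counter-clockwise traversal).

653.5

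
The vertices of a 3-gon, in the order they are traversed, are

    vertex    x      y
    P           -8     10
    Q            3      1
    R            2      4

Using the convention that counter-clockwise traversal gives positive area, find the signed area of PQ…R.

Apply the shoelace formula: 2A = Σ (x_i·y_{i+1} − x_{i+1}·y_i), indices taken mod 3.
Σ = (-38) + (10) + (52) = 24
Signed area = Σ/2 = 12 (positive ⇒ counter-clockwise traversal).

12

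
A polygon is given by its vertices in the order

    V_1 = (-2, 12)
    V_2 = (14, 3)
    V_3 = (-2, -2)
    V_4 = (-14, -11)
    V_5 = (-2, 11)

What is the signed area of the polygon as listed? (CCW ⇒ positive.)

-190

Σ = (-174) + (-22) + (-6) + (-176) + (-2) = -380
Signed area = Σ/2 = -190 (negative ⇒ clockwise traversal).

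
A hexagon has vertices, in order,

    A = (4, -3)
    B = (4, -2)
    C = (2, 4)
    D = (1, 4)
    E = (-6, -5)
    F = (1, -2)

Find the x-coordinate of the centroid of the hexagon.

1/23

Apply Gauss's area formula. First the cross-terms c_i = x_i·y_{i+1} − x_{i+1}·y_i:
  4, 20, 4, 19, 17, 5  ⇒  2A = 69, A = 34.5.
Then Σ (x_i + x_{i+1})·c_i = 9, so x̄ = 9 / (6·34.5) = 1/23.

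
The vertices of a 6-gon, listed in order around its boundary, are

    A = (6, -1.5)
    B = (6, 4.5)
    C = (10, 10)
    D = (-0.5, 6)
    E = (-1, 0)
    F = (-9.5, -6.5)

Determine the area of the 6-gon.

Apply the shoelace (surveyor's) formula: 2A = Σ (x_i·y_{i+1} − x_{i+1}·y_i), indices taken mod 6.
Σ = (36) + (15) + (65) + (6) + (6.5) + (53.25) = 181.75
Area = |Σ|/2 = 90.875.

90.875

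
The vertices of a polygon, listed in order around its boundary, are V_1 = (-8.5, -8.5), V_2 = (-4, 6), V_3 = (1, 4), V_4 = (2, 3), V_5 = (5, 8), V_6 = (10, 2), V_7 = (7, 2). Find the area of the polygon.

108.75

Apply Gauss's area formula: 2A = Σ (x_i·y_{i+1} − x_{i+1}·y_i), indices taken mod 7.
Σ = (-85) + (-22) + (-5) + (1) + (-70) + (6) + (-42.5) = -217.5
Area = |Σ|/2 = 108.75.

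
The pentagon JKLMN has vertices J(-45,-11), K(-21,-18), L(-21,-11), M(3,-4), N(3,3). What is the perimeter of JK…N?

114

|JK| = √((24)² + (-7)²) = √625 = 25
|KL| = √((0)² + (7)²) = √49 = 7
|LM| = √((24)² + (7)²) = √625 = 25
|MN| = √((0)² + (7)²) = √49 = 7
|NJ| = √((-48)² + (-14)²) = √2500 = 50
Perimeter = 25 + 7 + 25 + 7 + 50 = 114.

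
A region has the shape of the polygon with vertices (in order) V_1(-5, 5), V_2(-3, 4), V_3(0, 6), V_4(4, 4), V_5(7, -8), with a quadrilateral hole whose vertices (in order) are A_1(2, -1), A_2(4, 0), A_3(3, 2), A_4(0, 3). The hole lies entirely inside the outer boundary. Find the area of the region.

Outer boundary:
Apply the shoelace formula: 2A = Σ (x_i·y_{i+1} − x_{i+1}·y_i), indices taken mod 5.
Σ = (-5) + (-18) + (-24) + (-60) + (-5) = -112
Area = |Σ|/2 = 56.
Hole:
Apply the shoelace (surveyor's) formula: 2A = Σ (x_i·y_{i+1} − x_{i+1}·y_i), indices taken mod 4.
Σ = (4) + (8) + (9) + (-6) = 15
Area = |Σ|/2 = 7.5.
Net area = 56 − 7.5 = 48.5.

48.5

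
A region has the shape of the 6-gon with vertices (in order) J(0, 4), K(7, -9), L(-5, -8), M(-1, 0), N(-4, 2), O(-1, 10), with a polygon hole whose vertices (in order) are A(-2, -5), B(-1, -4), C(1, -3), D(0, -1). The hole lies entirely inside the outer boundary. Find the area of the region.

87

Outer boundary:
Σ = (-28) + (-101) + (-8) + (-2) + (-38) + (-4) = -181
Area = |Σ|/2 = 90.5.
Hole:
Cross-terms: 3, 7, -1, -2  ⇒  Σ = 7
Area = |Σ|/2 = 3.5.
Net area = 90.5 − 3.5 = 87.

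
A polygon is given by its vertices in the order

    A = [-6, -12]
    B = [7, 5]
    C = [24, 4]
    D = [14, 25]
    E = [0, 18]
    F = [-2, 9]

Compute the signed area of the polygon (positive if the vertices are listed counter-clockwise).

436

Apply the surveyor's formula: 2A = Σ (x_i·y_{i+1} − x_{i+1}·y_i), indices taken mod 6.
Σ = (54) + (-92) + (544) + (252) + (36) + (78) = 872
Signed area = Σ/2 = 436 (positive ⇒ counter-clockwise traversal).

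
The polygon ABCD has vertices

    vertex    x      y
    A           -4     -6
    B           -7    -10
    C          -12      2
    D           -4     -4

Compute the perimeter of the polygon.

|AB| = √((-3)² + (-4)²) = √25 = 5
|BC| = √((-5)² + (12)²) = √169 = 13
|CD| = √((8)² + (-6)²) = √100 = 10
|DA| = √((0)² + (-2)²) = √4 = 2
Perimeter = 5 + 13 + 10 + 2 = 30.

30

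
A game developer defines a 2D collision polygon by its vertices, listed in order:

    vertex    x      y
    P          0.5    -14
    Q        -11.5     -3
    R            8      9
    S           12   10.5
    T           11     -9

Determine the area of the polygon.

319.5

Σ = (-162.5) + (-79.5) + (-24) + (-223.5) + (-149.5) = -639
Area = |Σ|/2 = 319.5.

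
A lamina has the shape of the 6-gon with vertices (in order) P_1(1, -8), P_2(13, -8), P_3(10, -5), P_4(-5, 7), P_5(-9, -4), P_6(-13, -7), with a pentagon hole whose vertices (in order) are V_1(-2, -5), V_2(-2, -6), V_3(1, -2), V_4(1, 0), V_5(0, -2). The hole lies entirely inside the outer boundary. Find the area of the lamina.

Outer boundary:
Apply the shoelace (surveyor's) formula: 2A = Σ (x_i·y_{i+1} − x_{i+1}·y_i), indices taken mod 6.
Σ = (96) + (15) + (45) + (83) + (11) + (111) = 361
Area = |Σ|/2 = 180.5.
Hole:
Apply the surveyor's formula: 2A = Σ (x_i·y_{i+1} − x_{i+1}·y_i), indices taken mod 5.
Cross-terms: 2, 10, 2, -2, -4  ⇒  Σ = 8
Area = |Σ|/2 = 4.
Net area = 180.5 − 4 = 176.5.

176.5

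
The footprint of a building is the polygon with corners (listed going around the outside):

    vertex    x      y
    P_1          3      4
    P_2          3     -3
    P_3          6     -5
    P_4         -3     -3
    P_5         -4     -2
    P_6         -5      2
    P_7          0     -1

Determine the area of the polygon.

P_1→P_2: (3)(-3) − (3)(4) = -21
P_2→P_3: (3)(-5) − (6)(-3) = 3
P_3→P_4: (6)(-3) − (-3)(-5) = -33
P_4→P_5: (-3)(-2) − (-4)(-3) = -6
P_5→P_6: (-4)(2) − (-5)(-2) = -18
P_6→P_7: (-5)(-1) − (0)(2) = 5
P_7→P_1: (0)(4) − (3)(-1) = 3
Σ = -67
Area = |Σ|/2 = 33.5.

33.5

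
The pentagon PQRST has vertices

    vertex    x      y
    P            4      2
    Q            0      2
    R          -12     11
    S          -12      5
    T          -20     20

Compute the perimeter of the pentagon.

|PQ| = √((-4)² + (0)²) = √16 = 4
|QR| = √((-12)² + (9)²) = √225 = 15
|RS| = √((0)² + (-6)²) = √36 = 6
|ST| = √((-8)² + (15)²) = √289 = 17
|TP| = √((24)² + (-18)²) = √900 = 30
Perimeter = 4 + 15 + 6 + 17 + 30 = 72.

72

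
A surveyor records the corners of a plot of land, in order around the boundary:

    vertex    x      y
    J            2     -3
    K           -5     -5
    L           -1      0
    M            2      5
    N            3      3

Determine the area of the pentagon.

29.5

Apply the shoelace formula: 2A = Σ (x_i·y_{i+1} − x_{i+1}·y_i), indices taken mod 5.
Cross-terms: -25, -5, -5, -9, -15  ⇒  Σ = -59
Area = |Σ|/2 = 29.5.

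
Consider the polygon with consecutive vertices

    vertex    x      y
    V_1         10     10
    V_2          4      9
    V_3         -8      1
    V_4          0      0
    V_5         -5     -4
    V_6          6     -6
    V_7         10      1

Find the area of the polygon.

168

V_1→V_2: (10)(9) − (4)(10) = 50
V_2→V_3: (4)(1) − (-8)(9) = 76
V_3→V_4: (-8)(0) − (0)(1) = 0
V_4→V_5: (0)(-4) − (-5)(0) = 0
V_5→V_6: (-5)(-6) − (6)(-4) = 54
V_6→V_7: (6)(1) − (10)(-6) = 66
V_7→V_1: (10)(10) − (10)(1) = 90
Σ = 336
Area = |Σ|/2 = 168.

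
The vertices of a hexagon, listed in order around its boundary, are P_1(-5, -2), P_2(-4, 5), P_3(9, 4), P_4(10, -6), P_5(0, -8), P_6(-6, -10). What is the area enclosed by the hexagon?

Apply Gauss's area formula: 2A = Σ (x_i·y_{i+1} − x_{i+1}·y_i), indices taken mod 6.
Cross-terms: -33, -61, -94, -80, -48, -38  ⇒  Σ = -354
Area = |Σ|/2 = 177.

177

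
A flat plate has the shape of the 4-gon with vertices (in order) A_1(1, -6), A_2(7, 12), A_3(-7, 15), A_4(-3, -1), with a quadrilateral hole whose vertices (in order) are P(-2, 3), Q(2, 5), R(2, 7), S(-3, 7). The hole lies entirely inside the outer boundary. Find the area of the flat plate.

Outer boundary:
Σ = (54) + (189) + (52) + (19) = 314
Area = |Σ|/2 = 157.
Hole:
Σ = (-16) + (4) + (35) + (5) = 28
Area = |Σ|/2 = 14.
Net area = 157 − 14 = 143.

143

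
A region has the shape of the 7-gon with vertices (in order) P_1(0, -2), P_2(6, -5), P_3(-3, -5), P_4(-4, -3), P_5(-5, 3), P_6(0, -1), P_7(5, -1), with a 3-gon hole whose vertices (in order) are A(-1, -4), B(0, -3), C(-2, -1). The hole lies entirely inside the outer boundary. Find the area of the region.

33.5

Outer boundary:
Apply Gauss's area formula: 2A = Σ (x_i·y_{i+1} − x_{i+1}·y_i), indices taken mod 7.
P_1→P_2: (0)(-5) − (6)(-2) = 12
P_2→P_3: (6)(-5) − (-3)(-5) = -45
P_3→P_4: (-3)(-3) − (-4)(-5) = -11
P_4→P_5: (-4)(3) − (-5)(-3) = -27
P_5→P_6: (-5)(-1) − (0)(3) = 5
P_6→P_7: (0)(-1) − (5)(-1) = 5
P_7→P_1: (5)(-2) − (0)(-1) = -10
Σ = -71
Area = |Σ|/2 = 35.5.
Hole:
Apply the surveyor's formula: 2A = Σ (x_i·y_{i+1} − x_{i+1}·y_i), indices taken mod 3.
A→B: (-1)(-3) − (0)(-4) = 3
B→C: (0)(-1) − (-2)(-3) = -6
C→A: (-2)(-4) − (-1)(-1) = 7
Σ = 4
Area = |Σ|/2 = 2.
Net area = 35.5 − 2 = 33.5.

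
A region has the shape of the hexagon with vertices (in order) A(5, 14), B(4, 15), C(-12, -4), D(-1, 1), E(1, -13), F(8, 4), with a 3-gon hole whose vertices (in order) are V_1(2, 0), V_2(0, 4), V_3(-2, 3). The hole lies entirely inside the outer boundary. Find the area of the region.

Outer boundary:
Apply the shoelace formula: 2A = Σ (x_i·y_{i+1} − x_{i+1}·y_i), indices taken mod 6.
Σ = (19) + (164) + (-16) + (12) + (108) + (92) = 379
Area = |Σ|/2 = 189.5.
Hole:
Apply the shoelace formula: 2A = Σ (x_i·y_{i+1} − x_{i+1}·y_i), indices taken mod 3.
V_1→V_2: (2)(4) − (0)(0) = 8
V_2→V_3: (0)(3) − (-2)(4) = 8
V_3→V_1: (-2)(0) − (2)(3) = -6
Σ = 10
Area = |Σ|/2 = 5.
Net area = 189.5 − 5 = 184.5.

184.5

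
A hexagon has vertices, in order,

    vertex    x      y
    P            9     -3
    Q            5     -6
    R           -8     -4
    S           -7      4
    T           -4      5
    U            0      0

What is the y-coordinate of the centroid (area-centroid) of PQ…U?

Apply the shoelace formula. First the cross-terms c_i = x_i·y_{i+1} − x_{i+1}·y_i:
  -39, -68, -60, -19, 0, 0  ⇒  2A = -186, A = -93.
Then Σ (y_i + y_{i+1})·c_i = 860, so ȳ = 860 / (6·(-93)) = -430/279.

-430/279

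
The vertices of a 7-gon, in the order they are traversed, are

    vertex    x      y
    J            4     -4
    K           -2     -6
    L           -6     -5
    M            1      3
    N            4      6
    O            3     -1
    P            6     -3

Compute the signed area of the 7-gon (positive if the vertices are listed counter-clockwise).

-57

Apply the shoelace formula: 2A = Σ (x_i·y_{i+1} − x_{i+1}·y_i), indices taken mod 7.
J→K: (4)(-6) − (-2)(-4) = -32
K→L: (-2)(-5) − (-6)(-6) = -26
L→M: (-6)(3) − (1)(-5) = -13
M→N: (1)(6) − (4)(3) = -6
N→O: (4)(-1) − (3)(6) = -22
O→P: (3)(-3) − (6)(-1) = -3
P→J: (6)(-4) − (4)(-3) = -12
Σ = -114
Signed area = Σ/2 = -57 (negative ⇒ clockwise traversal).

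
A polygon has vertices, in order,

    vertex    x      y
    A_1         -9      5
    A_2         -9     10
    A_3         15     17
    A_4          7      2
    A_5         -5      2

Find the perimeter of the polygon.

|A_1A_2| = √((0)² + (5)²) = √25 = 5
|A_2A_3| = √((24)² + (7)²) = √625 = 25
|A_3A_4| = √((-8)² + (-15)²) = √289 = 17
|A_4A_5| = √((-12)² + (0)²) = √144 = 12
|A_5A_1| = √((-4)² + (3)²) = √25 = 5
Perimeter = 5 + 25 + 17 + 12 + 5 = 64.

64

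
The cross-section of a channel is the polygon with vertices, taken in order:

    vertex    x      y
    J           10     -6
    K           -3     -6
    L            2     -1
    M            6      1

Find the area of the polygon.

50.5

Apply Gauss's area formula: 2A = Σ (x_i·y_{i+1} − x_{i+1}·y_i), indices taken mod 4.
Σ = (-78) + (15) + (8) + (-46) = -101
Area = |Σ|/2 = 50.5.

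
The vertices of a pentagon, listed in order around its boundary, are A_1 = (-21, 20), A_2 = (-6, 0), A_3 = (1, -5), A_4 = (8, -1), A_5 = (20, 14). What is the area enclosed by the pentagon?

Apply the shoelace (surveyor's) formula: 2A = Σ (x_i·y_{i+1} − x_{i+1}·y_i), indices taken mod 5.
Σ = (120) + (30) + (39) + (132) + (694) = 1015
Area = |Σ|/2 = 507.5.

507.5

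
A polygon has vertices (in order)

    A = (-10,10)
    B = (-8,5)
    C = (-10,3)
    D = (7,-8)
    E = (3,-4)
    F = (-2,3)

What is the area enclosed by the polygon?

61

Σ = (30) + (26) + (59) + (-4) + (1) + (10) = 122
Area = |Σ|/2 = 61.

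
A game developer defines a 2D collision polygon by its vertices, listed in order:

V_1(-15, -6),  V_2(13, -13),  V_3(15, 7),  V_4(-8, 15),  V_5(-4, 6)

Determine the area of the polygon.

483

Σ = (273) + (286) + (281) + (12) + (114) = 966
Area = |Σ|/2 = 483.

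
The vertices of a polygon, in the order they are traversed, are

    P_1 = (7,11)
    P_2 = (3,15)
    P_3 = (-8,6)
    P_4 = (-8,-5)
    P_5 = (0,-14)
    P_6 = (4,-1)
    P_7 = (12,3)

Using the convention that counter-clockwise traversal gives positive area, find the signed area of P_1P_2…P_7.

300.5

Apply Gauss's area formula: 2A = Σ (x_i·y_{i+1} − x_{i+1}·y_i), indices taken mod 7.
Σ = (72) + (138) + (88) + (112) + (56) + (24) + (111) = 601
Signed area = Σ/2 = 300.5 (positive ⇒ counter-clockwise traversal).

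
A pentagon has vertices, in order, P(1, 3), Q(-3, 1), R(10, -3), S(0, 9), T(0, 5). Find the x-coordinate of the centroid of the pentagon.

Apply the shoelace formula. First the cross-terms c_i = x_i·y_{i+1} − x_{i+1}·y_i:
  10, -1, 90, 0, -5  ⇒  2A = 94, A = 47.
Then Σ (x_i + x_{i+1})·c_i = 868, so x̄ = 868 / (6·47) = 434/141.

434/141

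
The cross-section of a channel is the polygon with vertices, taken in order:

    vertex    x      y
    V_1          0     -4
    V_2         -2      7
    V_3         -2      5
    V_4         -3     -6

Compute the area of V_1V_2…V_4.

17.5

Apply Gauss's area formula: 2A = Σ (x_i·y_{i+1} − x_{i+1}·y_i), indices taken mod 4.
V_1→V_2: (0)(7) − (-2)(-4) = -8
V_2→V_3: (-2)(5) − (-2)(7) = 4
V_3→V_4: (-2)(-6) − (-3)(5) = 27
V_4→V_1: (-3)(-4) − (0)(-6) = 12
Σ = 35
Area = |Σ|/2 = 17.5.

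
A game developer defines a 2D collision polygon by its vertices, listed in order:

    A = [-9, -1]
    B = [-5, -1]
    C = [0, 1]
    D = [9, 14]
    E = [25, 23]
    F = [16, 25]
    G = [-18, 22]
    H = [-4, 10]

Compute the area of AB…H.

Apply Gauss's area formula: 2A = Σ (x_i·y_{i+1} − x_{i+1}·y_i), indices taken mod 8.
A→B: (-9)(-1) − (-5)(-1) = 4
B→C: (-5)(1) − (0)(-1) = -5
C→D: (0)(14) − (9)(1) = -9
D→E: (9)(23) − (25)(14) = -143
E→F: (25)(25) − (16)(23) = 257
F→G: (16)(22) − (-18)(25) = 802
G→H: (-18)(10) − (-4)(22) = -92
H→A: (-4)(-1) − (-9)(10) = 94
Σ = 908
Area = |Σ|/2 = 454.

454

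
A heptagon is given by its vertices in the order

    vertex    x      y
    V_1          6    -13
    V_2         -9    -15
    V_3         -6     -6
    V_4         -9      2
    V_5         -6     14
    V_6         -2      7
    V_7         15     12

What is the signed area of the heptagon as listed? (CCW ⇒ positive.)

-416.5

Apply the shoelace formula: 2A = Σ (x_i·y_{i+1} − x_{i+1}·y_i), indices taken mod 7.
Σ = (-207) + (-36) + (-66) + (-114) + (-14) + (-129) + (-267) = -833
Signed area = Σ/2 = -416.5 (negative ⇒ clockwise traversal).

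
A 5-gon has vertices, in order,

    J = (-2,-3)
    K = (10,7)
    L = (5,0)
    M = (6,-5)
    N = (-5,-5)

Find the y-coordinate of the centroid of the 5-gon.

-227/141

Apply the surveyor's formula. First the cross-terms c_i = x_i·y_{i+1} − x_{i+1}·y_i:
  16, -35, -25, -55, 5  ⇒  2A = -94, A = -47.
Then Σ (y_i + y_{i+1})·c_i = 454, so ȳ = 454 / (6·(-47)) = -227/141.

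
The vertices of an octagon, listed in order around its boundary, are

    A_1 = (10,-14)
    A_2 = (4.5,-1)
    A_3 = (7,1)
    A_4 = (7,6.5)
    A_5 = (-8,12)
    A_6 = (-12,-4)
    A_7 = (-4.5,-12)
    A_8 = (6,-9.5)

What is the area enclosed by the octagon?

Σ = (53) + (11.5) + (38.5) + (136) + (176) + (126) + (114.75) + (11) = 666.75
Area = |Σ|/2 = 333.375.

333.375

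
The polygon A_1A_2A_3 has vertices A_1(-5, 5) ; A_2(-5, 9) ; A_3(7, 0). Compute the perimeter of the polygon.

32

|A_1A_2| = √((0)² + (4)²) = √16 = 4
|A_2A_3| = √((12)² + (-9)²) = √225 = 15
|A_3A_1| = √((-12)² + (5)²) = √169 = 13
Perimeter = 4 + 15 + 13 = 32.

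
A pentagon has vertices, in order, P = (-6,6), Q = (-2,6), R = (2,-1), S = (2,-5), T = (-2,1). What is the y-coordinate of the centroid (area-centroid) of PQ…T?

25/14

Apply the shoelace formula. First the cross-terms c_i = x_i·y_{i+1} − x_{i+1}·y_i:
  -24, -10, -8, -8, -6  ⇒  2A = -56, A = -28.
Then Σ (y_i + y_{i+1})·c_i = -300, so ȳ = -300 / (6·(-28)) = 25/14.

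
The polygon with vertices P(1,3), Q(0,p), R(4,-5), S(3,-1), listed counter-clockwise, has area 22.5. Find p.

-8

The doubled signed area Σ (x_i y_{i+1} − x_{i+1} y_i) is linear in p.
With p=0 it equals 21; the coefficient of p is -3 (from the two edges through Q).
So -3·p + 21 = 2·22.5 = 45 ⇒ p = -8.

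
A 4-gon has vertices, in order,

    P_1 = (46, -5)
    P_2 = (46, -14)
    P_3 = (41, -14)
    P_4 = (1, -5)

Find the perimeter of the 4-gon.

100

|P_1P_2| = √((0)² + (-9)²) = √81 = 9
|P_2P_3| = √((-5)² + (0)²) = √25 = 5
|P_3P_4| = √((-40)² + (9)²) = √1681 = 41
|P_4P_1| = √((45)² + (0)²) = √2025 = 45
Perimeter = 9 + 5 + 41 + 45 = 100.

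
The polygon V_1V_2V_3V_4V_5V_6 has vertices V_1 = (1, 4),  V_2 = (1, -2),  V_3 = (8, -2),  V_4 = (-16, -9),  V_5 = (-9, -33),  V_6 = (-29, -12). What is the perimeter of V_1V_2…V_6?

126

|V_1V_2| = √((0)² + (-6)²) = √36 = 6
|V_2V_3| = √((7)² + (0)²) = √49 = 7
|V_3V_4| = √((-24)² + (-7)²) = √625 = 25
|V_4V_5| = √((7)² + (-24)²) = √625 = 25
|V_5V_6| = √((-20)² + (21)²) = √841 = 29
|V_6V_1| = √((30)² + (16)²) = √1156 = 34
Perimeter = 6 + 7 + 25 + 25 + 29 + 34 = 126.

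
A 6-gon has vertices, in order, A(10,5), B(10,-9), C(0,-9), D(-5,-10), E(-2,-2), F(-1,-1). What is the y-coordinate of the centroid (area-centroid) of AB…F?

Apply the shoelace (surveyor's) formula. First the cross-terms c_i = x_i·y_{i+1} − x_{i+1}·y_i:
  -140, -90, -45, -10, 0, 5  ⇒  2A = -280, A = -140.
Then Σ (y_i + y_{i+1})·c_i = 3175, so ȳ = 3175 / (6·(-140)) = -635/168.

-635/168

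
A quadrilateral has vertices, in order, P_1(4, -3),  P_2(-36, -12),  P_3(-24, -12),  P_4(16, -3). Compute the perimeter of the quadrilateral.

|P_1P_2| = √((-40)² + (-9)²) = √1681 = 41
|P_2P_3| = √((12)² + (0)²) = √144 = 12
|P_3P_4| = √((40)² + (9)²) = √1681 = 41
|P_4P_1| = √((-12)² + (0)²) = √144 = 12
Perimeter = 41 + 12 + 41 + 12 = 106.

106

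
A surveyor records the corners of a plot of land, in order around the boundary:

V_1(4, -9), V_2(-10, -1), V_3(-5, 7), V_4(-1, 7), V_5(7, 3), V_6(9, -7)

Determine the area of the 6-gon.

189

Σ = (-94) + (-75) + (-28) + (-52) + (-76) + (-53) = -378
Area = |Σ|/2 = 189.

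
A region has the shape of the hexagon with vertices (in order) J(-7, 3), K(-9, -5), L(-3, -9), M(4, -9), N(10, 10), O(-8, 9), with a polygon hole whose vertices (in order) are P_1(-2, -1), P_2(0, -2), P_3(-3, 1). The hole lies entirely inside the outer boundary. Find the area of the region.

Outer boundary:
Apply Gauss's area formula: 2A = Σ (x_i·y_{i+1} − x_{i+1}·y_i), indices taken mod 6.
Σ = (62) + (66) + (63) + (130) + (170) + (39) = 530
Area = |Σ|/2 = 265.
Hole:
Cross-terms: 4, -6, 5  ⇒  Σ = 3
Area = |Σ|/2 = 1.5.
Net area = 265 − 1.5 = 263.5.

263.5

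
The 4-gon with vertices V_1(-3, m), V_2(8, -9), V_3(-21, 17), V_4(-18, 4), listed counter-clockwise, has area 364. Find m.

The doubled signed area Σ (x_i y_{i+1} − x_{i+1} y_i) is linear in m.
With m=0 it equals 208; the coefficient of m is -26 (from the two edges through V_1).
So -26·m + 208 = 2·364 = 728 ⇒ m = -20.

-20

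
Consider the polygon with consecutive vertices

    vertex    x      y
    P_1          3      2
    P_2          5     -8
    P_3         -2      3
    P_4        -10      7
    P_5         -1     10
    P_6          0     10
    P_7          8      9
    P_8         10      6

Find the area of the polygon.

121

P_1→P_2: (3)(-8) − (5)(2) = -34
P_2→P_3: (5)(3) − (-2)(-8) = -1
P_3→P_4: (-2)(7) − (-10)(3) = 16
P_4→P_5: (-10)(10) − (-1)(7) = -93
P_5→P_6: (-1)(10) − (0)(10) = -10
P_6→P_7: (0)(9) − (8)(10) = -80
P_7→P_8: (8)(6) − (10)(9) = -42
P_8→P_1: (10)(2) − (3)(6) = 2
Σ = -242
Area = |Σ|/2 = 121.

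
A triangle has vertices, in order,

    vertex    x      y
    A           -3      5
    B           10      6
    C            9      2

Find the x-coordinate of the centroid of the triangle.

Apply the shoelace (surveyor's) formula. First the cross-terms c_i = x_i·y_{i+1} − x_{i+1}·y_i:
  -68, -34, 51  ⇒  2A = -51, A = -25.5.
Then Σ (x_i + x_{i+1})·c_i = -816, so x̄ = -816 / (6·(-25.5)) = 16/3.

16/3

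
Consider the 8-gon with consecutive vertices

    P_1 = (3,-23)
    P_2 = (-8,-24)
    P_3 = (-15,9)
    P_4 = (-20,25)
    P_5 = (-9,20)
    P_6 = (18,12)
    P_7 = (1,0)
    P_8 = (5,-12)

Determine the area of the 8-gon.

Apply the surveyor's formula: 2A = Σ (x_i·y_{i+1} − x_{i+1}·y_i), indices taken mod 8.
Cross-terms: -256, -432, -195, -175, -468, -12, -12, -79  ⇒  Σ = -1629
Area = |Σ|/2 = 814.5.

814.5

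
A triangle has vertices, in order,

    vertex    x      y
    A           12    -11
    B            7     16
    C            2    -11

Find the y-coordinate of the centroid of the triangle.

Apply the surveyor's formula. First the cross-terms c_i = x_i·y_{i+1} − x_{i+1}·y_i:
  269, -109, 110  ⇒  2A = 270, A = 135.
Then Σ (y_i + y_{i+1})·c_i = -1620, so ȳ = -1620 / (6·135) = -2.

-2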